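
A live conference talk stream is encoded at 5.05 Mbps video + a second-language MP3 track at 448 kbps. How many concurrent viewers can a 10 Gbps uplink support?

Audio: 448 kbps = 0.448 Mbps.
Per-viewer media rate: 5.498 Mbps.
10 Gbps = 10,000 Mbps; 10,000 / 5.498 = 1818.84 → 1818 viewers.

1818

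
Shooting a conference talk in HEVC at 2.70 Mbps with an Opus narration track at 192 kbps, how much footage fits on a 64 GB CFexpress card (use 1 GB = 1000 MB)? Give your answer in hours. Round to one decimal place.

Audio: 192 kbps = 0.192 Mbps.
Total bitrate: 2.70 + 0.192 = 2.892 Mbps.
Capacity: 64 GB = 512,000 Mb.
Recording time: 512,000 / 2.892 = 177,040 s ≈ 49.2 hours.

49.2 hours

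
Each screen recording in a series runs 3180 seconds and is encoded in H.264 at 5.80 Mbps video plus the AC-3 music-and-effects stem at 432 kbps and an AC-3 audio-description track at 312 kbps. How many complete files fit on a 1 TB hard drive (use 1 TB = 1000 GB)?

Audio total: 432 + 312 = 744 kbps = 0.744 Mbps.
Total bitrate: 6.544 Mbps.
Per item: 6.544 Mbps × 3180 s = 20,810 Mb = 2,601 MB.
Capacity: 1 TB = 8,000,000 Mb; 384.43 items → 384 complete.

384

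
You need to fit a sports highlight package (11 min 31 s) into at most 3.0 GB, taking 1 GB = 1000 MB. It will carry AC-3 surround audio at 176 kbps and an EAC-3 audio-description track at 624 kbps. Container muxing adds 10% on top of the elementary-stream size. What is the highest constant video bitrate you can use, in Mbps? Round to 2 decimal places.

30.77 Mbps

Budget: 3.0 GB = 24000.0 Mb.
Stream payload after overhead: 24000.0 / 1.10 = 21818.2 Mb.
11 min 31 s = 691 s
Total bitrate budget: 21818.2 Mb / 691 s = 31.575 Mbps.
Audio total: 176 + 624 = 800 kbps = 0.800 Mbps.
Video: 31.575 − 0.800 = 30.775 Mbps.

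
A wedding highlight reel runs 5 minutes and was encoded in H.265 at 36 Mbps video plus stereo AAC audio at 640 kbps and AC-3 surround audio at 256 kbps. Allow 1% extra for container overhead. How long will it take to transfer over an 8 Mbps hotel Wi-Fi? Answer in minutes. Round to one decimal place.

23.3 minutes

5 min = 300 s
Audio total: 640 + 256 = 896 kbps = 0.896 Mbps.
Total bitrate: 36.896 Mbps.
File: 36.896 Mbps × 300 s = 11068.8 Mb.
With 1% container overhead: ×1.01. → 11179.5 Mb.
At 8 Mbps: 11179.5 / 8 = 1397.4 s ≈ 23.3 minutes.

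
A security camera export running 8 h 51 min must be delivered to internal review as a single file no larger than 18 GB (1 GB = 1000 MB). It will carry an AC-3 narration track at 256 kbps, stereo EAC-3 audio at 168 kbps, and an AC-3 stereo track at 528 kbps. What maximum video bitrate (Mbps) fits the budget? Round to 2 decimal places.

Budget: 18 GB = 144000.0 Mb.
8 h 51 min = 531 min = 31860 s
Total bitrate budget: 144000.0 Mb / 31860 s = 4.520 Mbps.
Audio total: 256 + 168 + 528 = 952 kbps = 0.952 Mbps.
Video: 4.520 − 0.952 = 3.568 Mbps.

3.57 Mbps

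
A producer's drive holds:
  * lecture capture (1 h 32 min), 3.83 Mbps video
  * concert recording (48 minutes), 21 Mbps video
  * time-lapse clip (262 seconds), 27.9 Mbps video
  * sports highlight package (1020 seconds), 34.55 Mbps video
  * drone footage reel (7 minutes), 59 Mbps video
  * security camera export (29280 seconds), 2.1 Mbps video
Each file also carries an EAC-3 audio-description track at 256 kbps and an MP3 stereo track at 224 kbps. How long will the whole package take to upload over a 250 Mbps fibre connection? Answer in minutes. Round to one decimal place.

15.3 minutes

Audio total: 256 + 224 = 480 kbps = 0.480 Mbps.
lecture capture: 4.310 Mbps × 5520 s = 23791.2 Mb
concert recording: 21.480 Mbps × 2880 s = 61862.4 Mb
time-lapse clip: 28.380 Mbps × 262 s = 7435.6 Mb
sports highlight package: 35.030 Mbps × 1020 s = 35730.6 Mb
drone footage reel: 59.480 Mbps × 420 s = 24981.6 Mb
security camera export: 2.580 Mbps × 29280 s = 75542.4 Mb
Total: 229343.8 Mb = 28668.0 MB.
At 250 Mbps: 229343.8 / 250 = 917 s ≈ 15.3 minutes.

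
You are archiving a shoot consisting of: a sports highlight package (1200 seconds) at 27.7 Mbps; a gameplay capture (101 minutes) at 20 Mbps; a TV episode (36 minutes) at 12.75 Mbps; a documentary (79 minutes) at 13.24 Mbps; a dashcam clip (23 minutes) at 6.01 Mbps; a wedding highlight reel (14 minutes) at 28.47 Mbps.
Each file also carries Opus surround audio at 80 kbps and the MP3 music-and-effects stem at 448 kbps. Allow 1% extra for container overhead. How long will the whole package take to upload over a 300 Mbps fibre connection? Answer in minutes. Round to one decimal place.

Audio total: 80 + 448 = 528 kbps = 0.528 Mbps.
sports highlight package: 28.228 Mbps × 1200 s × 1.01 = 34212.3 Mb
gameplay capture: 20.528 Mbps × 6060 s × 1.01 = 125643.7 Mb
TV episode: 13.278 Mbps × 2160 s × 1.01 = 28967.3 Mb
documentary: 13.768 Mbps × 4740 s × 1.01 = 65912.9 Mb
dashcam clip: 6.538 Mbps × 1380 s × 1.01 = 9112.7 Mb
wedding highlight reel: 28.998 Mbps × 840 s × 1.01 = 24601.9 Mb
Total: 288450.8 Mb = 36056.3 MB.
At 300 Mbps: 288450.8 / 300 = 962 s ≈ 16 minutes.

16.0 minutes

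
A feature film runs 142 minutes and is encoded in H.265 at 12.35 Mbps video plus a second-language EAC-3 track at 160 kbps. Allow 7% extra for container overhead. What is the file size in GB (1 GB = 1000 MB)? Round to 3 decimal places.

142 min = 8520 s
Audio: 160 kbps = 0.160 Mbps.
Total bitrate: 12.35 + 0.160 = 12.510 Mbps.
Stream data: 12.510 Mbps × 8520 s = 106585.2 Mb.
With 7% container overhead: ×1.07.
114,046 Mb ÷ 8 = 14,256 MB → 14.26 GB.

14.256 GB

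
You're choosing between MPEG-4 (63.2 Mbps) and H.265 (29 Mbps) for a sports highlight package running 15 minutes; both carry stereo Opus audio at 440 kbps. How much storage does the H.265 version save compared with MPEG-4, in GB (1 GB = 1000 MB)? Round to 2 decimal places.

15 min = 900 s
Audio: 440 kbps = 0.440 Mbps.
MPEG-4: 63.640 Mbps × 900 s = 57276.0 Mb = 7.160 GB.
H.265: 29.440 Mbps × 900 s = 26496.0 Mb = 3.312 GB.
Saving: 7.160 − 3.312 = 3.848 GB.

3.85 GB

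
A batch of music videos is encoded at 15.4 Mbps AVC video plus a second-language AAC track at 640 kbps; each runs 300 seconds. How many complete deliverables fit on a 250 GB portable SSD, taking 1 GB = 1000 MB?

Audio: 640 kbps = 0.640 Mbps.
Total bitrate: 16.040 Mbps.
Per item: 16.040 Mbps × 300 s = 4,812 Mb = 601.5 MB.
Capacity: 250 GB = 2,000,000 Mb; 415.63 items → 415 complete.

415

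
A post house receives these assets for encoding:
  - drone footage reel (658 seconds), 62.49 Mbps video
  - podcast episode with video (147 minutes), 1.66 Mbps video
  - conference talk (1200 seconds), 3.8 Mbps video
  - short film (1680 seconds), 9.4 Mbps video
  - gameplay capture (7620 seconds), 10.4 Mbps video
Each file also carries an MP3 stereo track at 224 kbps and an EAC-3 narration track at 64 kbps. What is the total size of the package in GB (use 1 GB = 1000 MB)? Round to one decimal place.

Audio total: 224 + 64 = 288 kbps = 0.288 Mbps.
drone footage reel: 62.778 Mbps × 658 s = 41307.9 Mb
podcast episode with video: 1.948 Mbps × 8820 s = 17181.4 Mb
conference talk: 4.088 Mbps × 1200 s = 4905.6 Mb
short film: 9.688 Mbps × 1680 s = 16275.8 Mb
gameplay capture: 10.688 Mbps × 7620 s = 81442.6 Mb
Total: 161113.3 Mb = 20139.2 MB.
= 20.14 GB.

20.1 GB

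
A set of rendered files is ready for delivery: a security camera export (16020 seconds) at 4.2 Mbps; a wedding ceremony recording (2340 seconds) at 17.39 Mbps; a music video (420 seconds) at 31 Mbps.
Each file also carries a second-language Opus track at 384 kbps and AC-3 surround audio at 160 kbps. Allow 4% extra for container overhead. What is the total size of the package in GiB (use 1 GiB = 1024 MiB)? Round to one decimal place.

15.9 GiB

Audio total: 384 + 160 = 544 kbps = 0.544 Mbps.
security camera export: 4.744 Mbps × 16020 s × 1.04 = 79038.8 Mb
wedding ceremony recording: 17.934 Mbps × 2340 s × 1.04 = 43644.2 Mb
music video: 31.544 Mbps × 420 s × 1.04 = 13778.4 Mb
Total: 136461.4 Mb = 17057.7 MB.
= 15.89 GiB.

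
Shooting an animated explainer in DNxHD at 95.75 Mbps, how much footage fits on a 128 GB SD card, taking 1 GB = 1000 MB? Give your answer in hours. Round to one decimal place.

Capacity: 128 GB = 1,024,000 Mb.
Recording time: 1,024,000 / 95.750 = 10,695 s ≈ 2.97 hours.

3.0 hours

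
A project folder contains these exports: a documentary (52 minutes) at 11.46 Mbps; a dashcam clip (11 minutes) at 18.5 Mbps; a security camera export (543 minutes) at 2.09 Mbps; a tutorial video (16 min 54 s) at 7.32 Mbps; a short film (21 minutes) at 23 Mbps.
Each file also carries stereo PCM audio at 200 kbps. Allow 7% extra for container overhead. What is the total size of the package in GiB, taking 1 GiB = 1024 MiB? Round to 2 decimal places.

19.95 GiB

Audio: 200 kbps = 0.200 Mbps.
documentary: 11.660 Mbps × 3120 s × 1.07 = 38925.7 Mb
dashcam clip: 18.700 Mbps × 660 s × 1.07 = 13205.9 Mb
security camera export: 2.290 Mbps × 32580 s × 1.07 = 79830.8 Mb
tutorial video: 7.520 Mbps × 1014 s × 1.07 = 8159.0 Mb
short film: 23.200 Mbps × 1260 s × 1.07 = 31278.2 Mb
Total: 171399.7 Mb = 21425.0 MB.
= 19.95 GiB.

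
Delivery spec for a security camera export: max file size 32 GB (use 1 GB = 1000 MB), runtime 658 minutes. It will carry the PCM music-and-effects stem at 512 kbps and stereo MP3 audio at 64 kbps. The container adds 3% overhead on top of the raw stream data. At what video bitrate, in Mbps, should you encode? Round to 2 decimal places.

Budget: 32 GB = 256000.0 Mb.
Stream payload after overhead: 256000.0 / 1.03 = 248543.7 Mb.
658 min = 39480 s
Total bitrate budget: 248543.7 Mb / 39480 s = 6.295 Mbps.
Audio total: 512 + 64 = 576 kbps = 0.576 Mbps.
Video: 6.295 − 0.576 = 5.719 Mbps.

5.72 Mbps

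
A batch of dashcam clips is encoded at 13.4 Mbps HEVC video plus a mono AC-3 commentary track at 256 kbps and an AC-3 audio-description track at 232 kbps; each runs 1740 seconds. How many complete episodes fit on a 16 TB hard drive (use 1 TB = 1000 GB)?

Audio total: 256 + 232 = 488 kbps = 0.488 Mbps.
Total bitrate: 13.888 Mbps.
Per item: 13.888 Mbps × 1740 s = 24,165 Mb = 3,021 MB.
Capacity: 16 TB = 128,000,000 Mb; 5296.89 items → 5296 complete.

5296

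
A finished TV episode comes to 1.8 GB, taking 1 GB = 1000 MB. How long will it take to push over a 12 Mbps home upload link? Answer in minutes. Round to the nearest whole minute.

File: 1.8 GB = 14400.0 Mb.
At 12 Mbps: 14400.0 / 12 = 1200.0 s ≈ 20 minutes.

20 minutes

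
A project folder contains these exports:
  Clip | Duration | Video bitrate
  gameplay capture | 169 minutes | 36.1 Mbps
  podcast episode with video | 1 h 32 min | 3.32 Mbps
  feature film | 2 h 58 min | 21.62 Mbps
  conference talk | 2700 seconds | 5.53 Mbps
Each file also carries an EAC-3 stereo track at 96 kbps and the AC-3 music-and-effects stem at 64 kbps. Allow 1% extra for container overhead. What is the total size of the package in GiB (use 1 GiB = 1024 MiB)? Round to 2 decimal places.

Audio total: 96 + 64 = 160 kbps = 0.160 Mbps.
gameplay capture: 36.260 Mbps × 10140 s × 1.01 = 371353.2 Mb
podcast episode with video: 3.480 Mbps × 5520 s × 1.01 = 19401.7 Mb
feature film: 21.780 Mbps × 10680 s × 1.01 = 234936.5 Mb
conference talk: 5.690 Mbps × 2700 s × 1.01 = 15516.6 Mb
Total: 641208.0 Mb = 80151.0 MB.
= 74.65 GiB.

74.65 GiB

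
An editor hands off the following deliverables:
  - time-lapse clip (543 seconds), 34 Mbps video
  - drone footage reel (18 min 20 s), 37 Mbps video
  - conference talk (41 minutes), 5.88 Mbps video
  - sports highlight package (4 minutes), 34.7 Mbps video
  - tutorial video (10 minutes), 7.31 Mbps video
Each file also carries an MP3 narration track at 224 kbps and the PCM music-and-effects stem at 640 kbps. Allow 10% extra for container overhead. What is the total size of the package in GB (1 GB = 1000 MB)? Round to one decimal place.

Audio total: 224 + 640 = 864 kbps = 0.864 Mbps.
time-lapse clip: 34.864 Mbps × 543 s × 1.10 = 20824.3 Mb
drone footage reel: 37.864 Mbps × 1100 s × 1.10 = 45815.4 Mb
conference talk: 6.744 Mbps × 2460 s × 1.10 = 18249.3 Mb
sports highlight package: 35.564 Mbps × 240 s × 1.10 = 9388.9 Mb
tutorial video: 8.174 Mbps × 600 s × 1.10 = 5394.8 Mb
Total: 99672.7 Mb = 12459.1 MB.
= 12.46 GB.

12.5 GB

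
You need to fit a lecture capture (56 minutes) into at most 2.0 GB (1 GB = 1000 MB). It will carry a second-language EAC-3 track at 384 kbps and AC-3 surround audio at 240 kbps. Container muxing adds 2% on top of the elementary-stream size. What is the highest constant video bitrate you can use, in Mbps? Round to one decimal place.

4.0 Mbps

Budget: 2.0 GB = 16000.0 Mb.
Stream payload after overhead: 16000.0 / 1.02 = 15686.3 Mb.
56 min = 3360 s
Total bitrate budget: 15686.3 Mb / 3360 s = 4.669 Mbps.
Audio total: 384 + 240 = 624 kbps = 0.624 Mbps.
Video: 4.669 − 0.624 = 4.045 Mbps.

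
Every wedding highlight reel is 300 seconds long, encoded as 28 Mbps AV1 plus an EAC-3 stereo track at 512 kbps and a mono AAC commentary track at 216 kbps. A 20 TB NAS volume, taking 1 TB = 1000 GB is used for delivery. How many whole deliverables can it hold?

Audio total: 512 + 216 = 728 kbps = 0.728 Mbps.
Total bitrate: 28.728 Mbps.
Per item: 28.728 Mbps × 300 s = 8,618 Mb = 1,077 MB.
Capacity: 20 TB = 160,000,000 Mb; 18564.93 items → 18564 complete.

18564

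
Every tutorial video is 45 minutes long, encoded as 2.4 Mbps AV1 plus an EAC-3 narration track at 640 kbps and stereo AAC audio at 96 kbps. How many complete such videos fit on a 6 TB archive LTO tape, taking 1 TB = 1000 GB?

5668

45 min = 2700 s
Audio total: 640 + 96 = 736 kbps = 0.736 Mbps.
Total bitrate: 3.136 Mbps.
Per item: 3.136 Mbps × 2700 s = 8,467 Mb = 1,058 MB.
Capacity: 6 TB = 48,000,000 Mb; 5668.93 items → 5668 complete.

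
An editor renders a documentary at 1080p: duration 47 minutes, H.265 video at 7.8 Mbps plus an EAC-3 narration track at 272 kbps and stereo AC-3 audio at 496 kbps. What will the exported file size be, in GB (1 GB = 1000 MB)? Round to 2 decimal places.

47 min = 2820 s
Audio total: 272 + 496 = 768 kbps = 0.768 Mbps.
Total bitrate: 7.8 + 0.768 = 8.568 Mbps.
Stream data: 8.568 Mbps × 2820 s = 24161.8 Mb.
24,162 Mb ÷ 8 = 3,020 MB → 3.020 GB.

3.02 GB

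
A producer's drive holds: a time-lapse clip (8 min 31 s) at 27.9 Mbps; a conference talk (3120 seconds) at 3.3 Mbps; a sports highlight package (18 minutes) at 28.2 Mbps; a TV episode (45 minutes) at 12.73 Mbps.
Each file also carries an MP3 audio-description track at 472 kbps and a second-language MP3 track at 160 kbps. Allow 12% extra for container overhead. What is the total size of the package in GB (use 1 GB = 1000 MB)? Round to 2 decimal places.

Audio total: 472 + 160 = 632 kbps = 0.632 Mbps.
time-lapse clip: 28.532 Mbps × 511 s × 1.12 = 16329.4 Mb
conference talk: 3.932 Mbps × 3120 s × 1.12 = 13740.0 Mb
sports highlight package: 28.832 Mbps × 1080 s × 1.12 = 34875.2 Mb
TV episode: 13.362 Mbps × 2700 s × 1.12 = 40406.7 Mb
Total: 105351.3 Mb = 13168.9 MB.
= 13.17 GB.

13.17 GB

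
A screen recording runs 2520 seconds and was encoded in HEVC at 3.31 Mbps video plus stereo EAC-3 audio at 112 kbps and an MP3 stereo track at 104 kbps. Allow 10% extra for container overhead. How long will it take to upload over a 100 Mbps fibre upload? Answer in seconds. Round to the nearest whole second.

98 seconds

Audio total: 112 + 104 = 216 kbps = 0.216 Mbps.
Total bitrate: 3.526 Mbps.
File: 3.526 Mbps × 2520 s = 8885.5 Mb.
With 10% container overhead: ×1.10. → 9774.1 Mb.
At 100 Mbps: 9774.1 / 100 = 97.7 s ≈ 97.7 seconds.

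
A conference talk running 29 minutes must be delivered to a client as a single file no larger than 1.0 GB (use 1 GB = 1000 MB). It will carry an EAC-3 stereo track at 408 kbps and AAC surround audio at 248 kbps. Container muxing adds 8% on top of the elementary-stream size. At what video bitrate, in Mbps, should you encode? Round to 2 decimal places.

3.60 Mbps

Budget: 1.0 GB = 8000.0 Mb.
Stream payload after overhead: 8000.0 / 1.08 = 7407.4 Mb.
29 min = 1740 s
Total bitrate budget: 7407.4 Mb / 1740 s = 4.257 Mbps.
Audio total: 408 + 248 = 656 kbps = 0.656 Mbps.
Video: 4.257 − 0.656 = 3.601 Mbps.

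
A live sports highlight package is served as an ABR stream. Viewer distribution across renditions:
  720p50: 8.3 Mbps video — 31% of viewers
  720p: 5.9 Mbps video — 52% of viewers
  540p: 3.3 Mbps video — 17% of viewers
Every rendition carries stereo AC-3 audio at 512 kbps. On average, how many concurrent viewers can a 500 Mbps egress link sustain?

Audio: 512 kbps = 0.512 Mbps.
Average per-viewer bitrate: 0.31×8.812 + 0.52×6.412 + 0.17×3.812 = 6.714 Mbps.
500 Mbps = 500.0 Mbps; 500.0 / 6.714 = 74.47 → 74.

74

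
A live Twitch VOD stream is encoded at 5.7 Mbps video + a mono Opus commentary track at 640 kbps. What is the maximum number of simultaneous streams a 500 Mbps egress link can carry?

Audio: 640 kbps = 0.640 Mbps.
Per-viewer media rate: 6.340 Mbps.
500 Mbps = 500.0 Mbps; 500.0 / 6.340 = 78.86 → 78 viewers.

78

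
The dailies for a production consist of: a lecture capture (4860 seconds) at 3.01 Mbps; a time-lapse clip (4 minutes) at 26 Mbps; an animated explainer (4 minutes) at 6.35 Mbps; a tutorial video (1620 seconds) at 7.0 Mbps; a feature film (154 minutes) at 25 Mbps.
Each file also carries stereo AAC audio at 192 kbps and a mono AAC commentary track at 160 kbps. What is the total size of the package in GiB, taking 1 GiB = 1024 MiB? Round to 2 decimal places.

31.48 GiB

Audio total: 192 + 160 = 352 kbps = 0.352 Mbps.
lecture capture: 3.362 Mbps × 4860 s = 16339.3 Mb
time-lapse clip: 26.352 Mbps × 240 s = 6324.5 Mb
animated explainer: 6.702 Mbps × 240 s = 1608.5 Mb
tutorial video: 7.352 Mbps × 1620 s = 11910.2 Mb
feature film: 25.352 Mbps × 9240 s = 234252.5 Mb
Total: 270435.0 Mb = 33804.4 MB.
= 31.48 GiB.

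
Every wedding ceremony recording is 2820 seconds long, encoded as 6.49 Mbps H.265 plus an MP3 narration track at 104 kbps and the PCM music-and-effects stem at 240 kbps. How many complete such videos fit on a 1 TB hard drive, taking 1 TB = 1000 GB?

Audio total: 104 + 240 = 344 kbps = 0.344 Mbps.
Total bitrate: 6.834 Mbps.
Per item: 6.834 Mbps × 2820 s = 19,272 Mb = 2,409 MB.
Capacity: 1 TB = 8,000,000 Mb; 415.11 items → 415 complete.

415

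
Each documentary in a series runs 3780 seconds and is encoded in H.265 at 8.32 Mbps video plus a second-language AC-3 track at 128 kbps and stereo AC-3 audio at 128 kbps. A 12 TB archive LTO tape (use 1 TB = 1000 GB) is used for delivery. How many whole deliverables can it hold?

2961

Audio total: 128 + 128 = 256 kbps = 0.256 Mbps.
Total bitrate: 8.576 Mbps.
Per item: 8.576 Mbps × 3780 s = 32,417 Mb = 4,052 MB.
Capacity: 12 TB = 96,000,000 Mb; 2961.38 items → 2961 complete.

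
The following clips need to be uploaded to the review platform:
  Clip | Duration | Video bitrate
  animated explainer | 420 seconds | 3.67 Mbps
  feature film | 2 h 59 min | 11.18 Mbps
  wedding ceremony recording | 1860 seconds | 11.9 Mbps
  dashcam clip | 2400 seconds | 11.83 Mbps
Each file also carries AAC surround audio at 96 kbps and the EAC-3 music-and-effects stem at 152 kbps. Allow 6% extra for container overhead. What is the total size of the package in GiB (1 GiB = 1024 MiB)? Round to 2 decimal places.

Audio total: 96 + 152 = 248 kbps = 0.248 Mbps.
animated explainer: 3.918 Mbps × 420 s × 1.06 = 1744.3 Mb
feature film: 11.428 Mbps × 10740 s × 1.06 = 130100.9 Mb
wedding ceremony recording: 12.148 Mbps × 1860 s × 1.06 = 23951.0 Mb
dashcam clip: 12.078 Mbps × 2400 s × 1.06 = 30726.4 Mb
Total: 186522.6 Mb = 23315.3 MB.
= 21.71 GiB.

21.71 GiB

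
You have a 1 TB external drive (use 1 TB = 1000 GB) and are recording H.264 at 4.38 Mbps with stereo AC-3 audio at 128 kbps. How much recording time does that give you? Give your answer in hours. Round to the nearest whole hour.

493 hours

Audio: 128 kbps = 0.128 Mbps.
Total bitrate: 4.38 + 0.128 = 4.508 Mbps.
Capacity: 1 TB = 8,000,000 Mb.
Recording time: 8,000,000 / 4.508 = 1,774,623 s ≈ 493 hours.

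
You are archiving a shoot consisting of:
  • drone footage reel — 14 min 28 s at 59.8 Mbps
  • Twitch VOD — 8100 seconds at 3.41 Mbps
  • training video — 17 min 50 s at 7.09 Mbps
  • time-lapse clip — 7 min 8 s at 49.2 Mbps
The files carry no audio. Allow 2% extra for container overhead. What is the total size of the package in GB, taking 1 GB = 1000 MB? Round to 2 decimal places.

13.79 GB

drone footage reel: 59.800 Mbps × 868 s × 1.02 = 52944.5 Mb
Twitch VOD: 3.410 Mbps × 8100 s × 1.02 = 28173.4 Mb
training video: 7.090 Mbps × 1070 s × 1.02 = 7738.0 Mb
time-lapse clip: 49.200 Mbps × 428 s × 1.02 = 21478.8 Mb
Total: 110334.7 Mb = 13791.8 MB.
= 13.79 GB.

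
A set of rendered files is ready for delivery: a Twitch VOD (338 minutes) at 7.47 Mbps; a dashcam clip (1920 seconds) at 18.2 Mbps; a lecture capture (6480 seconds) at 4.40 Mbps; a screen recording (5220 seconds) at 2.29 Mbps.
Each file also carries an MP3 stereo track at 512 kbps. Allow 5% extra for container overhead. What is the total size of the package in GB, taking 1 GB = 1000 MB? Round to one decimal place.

32.1 GB

Audio: 512 kbps = 0.512 Mbps.
Twitch VOD: 7.982 Mbps × 20280 s × 1.05 = 169968.7 Mb
dashcam clip: 18.712 Mbps × 1920 s × 1.05 = 37723.4 Mb
lecture capture: 4.912 Mbps × 6480 s × 1.05 = 33421.2 Mb
screen recording: 2.802 Mbps × 5220 s × 1.05 = 15357.8 Mb
Total: 256471.1 Mb = 32058.9 MB.
= 32.06 GB.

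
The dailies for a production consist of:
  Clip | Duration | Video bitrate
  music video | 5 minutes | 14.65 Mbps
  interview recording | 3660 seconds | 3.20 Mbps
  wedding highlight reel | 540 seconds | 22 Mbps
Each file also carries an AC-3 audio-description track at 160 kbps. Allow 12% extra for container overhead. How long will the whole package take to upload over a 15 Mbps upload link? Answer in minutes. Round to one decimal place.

Audio: 160 kbps = 0.160 Mbps.
music video: 14.810 Mbps × 300 s × 1.12 = 4976.2 Mb
interview recording: 3.360 Mbps × 3660 s × 1.12 = 13773.3 Mb
wedding highlight reel: 22.160 Mbps × 540 s × 1.12 = 13402.4 Mb
Total: 32151.8 Mb = 4019.0 MB.
At 15 Mbps: 32151.8 / 15 = 2143 s ≈ 35.7 minutes.

35.7 minutes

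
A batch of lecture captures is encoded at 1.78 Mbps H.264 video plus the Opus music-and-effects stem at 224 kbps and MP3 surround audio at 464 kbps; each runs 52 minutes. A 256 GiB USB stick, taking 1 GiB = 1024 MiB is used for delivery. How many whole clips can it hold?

285

52 min = 3120 s
Audio total: 224 + 464 = 688 kbps = 0.688 Mbps.
Total bitrate: 2.468 Mbps.
Per item: 2.468 Mbps × 3120 s = 7,700 Mb = 962.5 MB.
Capacity: 256 GiB = 2,199,023 Mb; 285.58 items → 285 complete.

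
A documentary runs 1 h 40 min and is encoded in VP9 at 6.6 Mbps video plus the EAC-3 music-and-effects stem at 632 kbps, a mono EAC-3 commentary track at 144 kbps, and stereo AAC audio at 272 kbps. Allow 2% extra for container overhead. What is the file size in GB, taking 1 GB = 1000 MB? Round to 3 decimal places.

5.851 GB

1 h 40 min = 100 min = 6000 s
Audio total: 632 + 144 + 272 = 1048 kbps = 1.048 Mbps.
Total bitrate: 6.6 + 1.048 = 7.648 Mbps.
Stream data: 7.648 Mbps × 6000 s = 45888.0 Mb.
With 2% container overhead: ×1.02.
46,806 Mb ÷ 8 = 5,851 MB → 5.851 GB.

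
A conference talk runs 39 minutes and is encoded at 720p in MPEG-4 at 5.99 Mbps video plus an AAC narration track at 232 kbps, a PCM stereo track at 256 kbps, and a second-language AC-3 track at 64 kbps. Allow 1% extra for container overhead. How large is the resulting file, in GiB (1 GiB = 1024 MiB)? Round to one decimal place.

39 min = 2340 s
Audio total: 232 + 256 + 64 = 552 kbps = 0.552 Mbps.
Total bitrate: 5.99 + 0.552 = 6.542 Mbps.
Stream data: 6.542 Mbps × 2340 s = 15308.3 Mb.
With 1% container overhead: ×1.01.
15,461 Mb = 1,932,670,350 bytes ÷ 1,073,741,824 = 1.800 GiB.

1.8 GiB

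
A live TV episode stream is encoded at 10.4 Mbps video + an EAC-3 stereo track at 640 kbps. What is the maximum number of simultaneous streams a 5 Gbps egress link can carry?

452

Audio: 640 kbps = 0.640 Mbps.
Per-viewer media rate: 11.040 Mbps.
5 Gbps = 5,000 Mbps; 5,000 / 11.040 = 452.90 → 452 viewers.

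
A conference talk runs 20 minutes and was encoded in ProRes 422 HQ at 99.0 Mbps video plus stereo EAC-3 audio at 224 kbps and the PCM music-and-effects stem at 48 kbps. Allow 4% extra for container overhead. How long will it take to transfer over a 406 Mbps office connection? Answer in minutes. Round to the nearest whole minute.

20 min = 1200 s
Audio total: 224 + 48 = 272 kbps = 0.272 Mbps.
Total bitrate: 99.272 Mbps.
File: 99.272 Mbps × 1200 s = 119126.4 Mb.
With 4% container overhead: ×1.04. → 123891.5 Mb.
At 406 Mbps: 123891.5 / 406 = 305.2 s ≈ 5.09 minutes.

5 minutes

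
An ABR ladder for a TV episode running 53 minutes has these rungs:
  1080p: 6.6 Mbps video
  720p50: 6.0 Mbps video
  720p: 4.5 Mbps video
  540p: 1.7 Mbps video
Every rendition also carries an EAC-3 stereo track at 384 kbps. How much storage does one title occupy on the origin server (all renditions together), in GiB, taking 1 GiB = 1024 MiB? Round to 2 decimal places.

53 min = 3180 s
Audio: 384 kbps = 0.384 Mbps.
Sum of rendition bitrates: (6.6+0.384) + (6.0+0.384) + (4.5+0.384) + (1.7+0.384) = 20.336 Mbps.
× 3180 s = 64,668 Mb = 8,084 MB = 7.528 GiB.

7.53 GiB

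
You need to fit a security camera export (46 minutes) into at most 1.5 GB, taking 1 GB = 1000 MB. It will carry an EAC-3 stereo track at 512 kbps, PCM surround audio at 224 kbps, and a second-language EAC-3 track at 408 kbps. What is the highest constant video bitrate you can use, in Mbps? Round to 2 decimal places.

Budget: 1.5 GB = 12000.0 Mb.
46 min = 2760 s
Total bitrate budget: 12000.0 Mb / 2760 s = 4.348 Mbps.
Audio total: 512 + 224 + 408 = 1144 kbps = 1.144 Mbps.
Video: 4.348 − 1.144 = 3.204 Mbps.

3.20 Mbps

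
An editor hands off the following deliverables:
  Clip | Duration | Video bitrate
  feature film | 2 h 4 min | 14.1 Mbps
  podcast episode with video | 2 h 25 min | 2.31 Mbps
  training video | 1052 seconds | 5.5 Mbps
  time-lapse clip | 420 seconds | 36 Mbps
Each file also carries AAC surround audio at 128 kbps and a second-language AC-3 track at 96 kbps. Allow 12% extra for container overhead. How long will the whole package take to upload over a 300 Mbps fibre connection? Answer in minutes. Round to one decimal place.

9.3 minutes

Audio total: 128 + 96 = 224 kbps = 0.224 Mbps.
feature film: 14.324 Mbps × 7440 s × 1.12 = 119359.0 Mb
podcast episode with video: 2.534 Mbps × 8700 s × 1.12 = 24691.3 Mb
training video: 5.724 Mbps × 1052 s × 1.12 = 6744.2 Mb
time-lapse clip: 36.224 Mbps × 420 s × 1.12 = 17039.8 Mb
Total: 167834.3 Mb = 20979.3 MB.
At 300 Mbps: 167834.3 / 300 = 559 s ≈ 9.32 minutes.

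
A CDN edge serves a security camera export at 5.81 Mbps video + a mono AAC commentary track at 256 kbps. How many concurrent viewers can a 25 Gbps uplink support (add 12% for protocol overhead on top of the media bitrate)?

Audio: 256 kbps = 0.256 Mbps.
Per-viewer media rate: 6.066 Mbps.
On the wire with 12% overhead: 6.794 Mbps.
25 Gbps = 25,000 Mbps; 25,000 / 6.794 = 3679.76 → 3679 viewers.

3679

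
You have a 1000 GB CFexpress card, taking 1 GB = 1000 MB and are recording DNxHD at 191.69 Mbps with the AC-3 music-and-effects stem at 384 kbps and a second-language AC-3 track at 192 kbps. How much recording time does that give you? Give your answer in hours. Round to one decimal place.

11.6 hours

Audio total: 384 + 192 = 576 kbps = 0.576 Mbps.
Total bitrate: 191.69 + 0.576 = 192.266 Mbps.
Capacity: 1000 GB = 8,000,000 Mb.
Recording time: 8,000,000 / 192.266 = 41,609 s ≈ 11.6 hours.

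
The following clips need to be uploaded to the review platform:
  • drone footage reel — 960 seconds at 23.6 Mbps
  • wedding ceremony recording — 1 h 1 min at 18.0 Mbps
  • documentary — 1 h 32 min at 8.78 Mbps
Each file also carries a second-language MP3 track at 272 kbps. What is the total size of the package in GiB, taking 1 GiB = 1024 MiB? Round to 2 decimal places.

16.27 GiB

Audio: 272 kbps = 0.272 Mbps.
drone footage reel: 23.872 Mbps × 960 s = 22917.1 Mb
wedding ceremony recording: 18.272 Mbps × 3660 s = 66875.5 Mb
documentary: 9.052 Mbps × 5520 s = 49967.0 Mb
Total: 139759.7 Mb = 17470.0 MB.
= 16.27 GiB.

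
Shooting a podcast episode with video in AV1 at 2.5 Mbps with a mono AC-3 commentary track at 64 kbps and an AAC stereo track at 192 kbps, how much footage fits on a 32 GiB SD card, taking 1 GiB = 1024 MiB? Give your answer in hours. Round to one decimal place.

27.7 hours

Audio total: 64 + 192 = 256 kbps = 0.256 Mbps.
Total bitrate: 2.5 + 0.256 = 2.756 Mbps.
Capacity: 32 GiB = 274,878 Mb.
Recording time: 274,878 / 2.756 = 99,738 s ≈ 27.7 hours.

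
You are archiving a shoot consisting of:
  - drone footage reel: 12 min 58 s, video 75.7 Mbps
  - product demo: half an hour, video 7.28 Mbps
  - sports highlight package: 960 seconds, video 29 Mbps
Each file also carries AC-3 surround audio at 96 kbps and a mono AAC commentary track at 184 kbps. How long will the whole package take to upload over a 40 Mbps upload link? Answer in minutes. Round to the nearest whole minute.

Audio total: 96 + 184 = 280 kbps = 0.280 Mbps.
drone footage reel: 75.980 Mbps × 778 s = 59112.4 Mb
product demo: 7.560 Mbps × 1800 s = 13608.0 Mb
sports highlight package: 29.280 Mbps × 960 s = 28108.8 Mb
Total: 100829.2 Mb = 12603.7 MB.
At 40 Mbps: 100829.2 / 40 = 2521 s ≈ 42 minutes.

42 minutes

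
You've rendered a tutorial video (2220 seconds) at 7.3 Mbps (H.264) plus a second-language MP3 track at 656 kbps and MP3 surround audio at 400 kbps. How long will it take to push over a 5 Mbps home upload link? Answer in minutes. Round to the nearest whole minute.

62 minutes

Audio total: 656 + 400 = 1056 kbps = 1.056 Mbps.
Total bitrate: 8.356 Mbps.
File: 8.356 Mbps × 2220 s = 18550.3 Mb.
At 5 Mbps: 18550.3 / 5 = 3710.1 s ≈ 61.8 minutes.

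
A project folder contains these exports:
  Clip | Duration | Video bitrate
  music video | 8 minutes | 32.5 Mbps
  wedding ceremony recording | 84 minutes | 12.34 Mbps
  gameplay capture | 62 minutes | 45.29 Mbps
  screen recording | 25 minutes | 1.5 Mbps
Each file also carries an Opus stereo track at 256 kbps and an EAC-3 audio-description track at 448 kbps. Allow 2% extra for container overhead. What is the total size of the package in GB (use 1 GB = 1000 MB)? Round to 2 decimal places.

Audio total: 256 + 448 = 704 kbps = 0.704 Mbps.
music video: 33.204 Mbps × 480 s × 1.02 = 16256.7 Mb
wedding ceremony recording: 13.044 Mbps × 5040 s × 1.02 = 67056.6 Mb
gameplay capture: 45.994 Mbps × 3720 s × 1.02 = 174519.6 Mb
screen recording: 2.204 Mbps × 1500 s × 1.02 = 3372.1 Mb
Total: 261205.0 Mb = 32650.6 MB.
= 32.65 GB.

32.65 GB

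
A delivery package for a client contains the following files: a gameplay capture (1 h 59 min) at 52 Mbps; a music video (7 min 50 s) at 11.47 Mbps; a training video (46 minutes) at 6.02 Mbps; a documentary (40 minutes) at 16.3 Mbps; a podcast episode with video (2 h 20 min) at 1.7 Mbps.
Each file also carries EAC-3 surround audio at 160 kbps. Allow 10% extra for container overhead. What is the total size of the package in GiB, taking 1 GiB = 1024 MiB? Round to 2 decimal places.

Audio: 160 kbps = 0.160 Mbps.
gameplay capture: 52.160 Mbps × 7140 s × 1.10 = 409664.6 Mb
music video: 11.630 Mbps × 470 s × 1.10 = 6012.7 Mb
training video: 6.180 Mbps × 2760 s × 1.10 = 18762.5 Mb
documentary: 16.460 Mbps × 2400 s × 1.10 = 43454.4 Mb
podcast episode with video: 1.860 Mbps × 8400 s × 1.10 = 17186.4 Mb
Total: 495080.6 Mb = 61885.1 MB.
= 57.63 GiB.

57.63 GiB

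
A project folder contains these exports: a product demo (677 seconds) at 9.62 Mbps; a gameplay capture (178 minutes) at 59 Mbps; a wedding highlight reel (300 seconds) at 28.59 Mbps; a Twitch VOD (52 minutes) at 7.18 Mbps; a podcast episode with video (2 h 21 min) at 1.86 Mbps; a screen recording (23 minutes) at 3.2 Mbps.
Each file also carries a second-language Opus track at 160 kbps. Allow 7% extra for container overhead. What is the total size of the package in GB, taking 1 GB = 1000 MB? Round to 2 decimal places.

92.52 GB

Audio: 160 kbps = 0.160 Mbps.
product demo: 9.780 Mbps × 677 s × 1.07 = 7084.5 Mb
gameplay capture: 59.160 Mbps × 10680 s × 1.07 = 676056.8 Mb
wedding highlight reel: 28.750 Mbps × 300 s × 1.07 = 9228.8 Mb
Twitch VOD: 7.340 Mbps × 3120 s × 1.07 = 24503.9 Mb
podcast episode with video: 2.020 Mbps × 8460 s × 1.07 = 18285.4 Mb
screen recording: 3.360 Mbps × 1380 s × 1.07 = 4961.4 Mb
Total: 740120.8 Mb = 92515.1 MB.
= 92.52 GB.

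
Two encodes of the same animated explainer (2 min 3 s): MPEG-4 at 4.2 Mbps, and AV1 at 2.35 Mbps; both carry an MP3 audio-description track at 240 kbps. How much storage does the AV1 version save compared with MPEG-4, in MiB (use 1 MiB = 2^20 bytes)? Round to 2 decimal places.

2 min 3 s = 123 s
Audio: 240 kbps = 0.240 Mbps.
MPEG-4: 4.440 Mbps × 123 s = 546.1 Mb = 65.103 MiB.
AV1: 2.590 Mbps × 123 s = 318.6 Mb = 37.977 MiB.
Saving: 65.103 − 37.977 = 27.126 MiB.

27.13 MiB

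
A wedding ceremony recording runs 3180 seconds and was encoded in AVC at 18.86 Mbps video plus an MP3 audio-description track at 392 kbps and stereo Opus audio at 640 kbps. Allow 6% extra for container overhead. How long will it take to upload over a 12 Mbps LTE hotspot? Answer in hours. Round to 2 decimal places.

1.55 hours

Audio total: 392 + 640 = 1032 kbps = 1.032 Mbps.
Total bitrate: 19.892 Mbps.
File: 19.892 Mbps × 3180 s = 63256.6 Mb.
With 6% container overhead: ×1.06. → 67052.0 Mb.
At 12 Mbps: 67052.0 / 12 = 5587.7 s ≈ 1.55 hours.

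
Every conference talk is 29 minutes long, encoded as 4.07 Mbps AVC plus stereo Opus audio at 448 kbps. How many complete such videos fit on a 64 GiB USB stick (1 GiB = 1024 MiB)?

29 min = 1740 s
Audio: 448 kbps = 0.448 Mbps.
Total bitrate: 4.518 Mbps.
Per item: 4.518 Mbps × 1740 s = 7,861 Mb = 982.7 MB.
Capacity: 64 GiB = 549,756 Mb; 69.93 items → 69 complete.

69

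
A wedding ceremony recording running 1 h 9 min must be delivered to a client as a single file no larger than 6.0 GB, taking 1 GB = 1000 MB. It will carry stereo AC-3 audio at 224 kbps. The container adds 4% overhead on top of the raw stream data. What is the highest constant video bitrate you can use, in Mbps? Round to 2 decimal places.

10.92 Mbps

Budget: 6.0 GB = 48000.0 Mb.
Stream payload after overhead: 48000.0 / 1.04 = 46153.8 Mb.
1 h 9 min = 69 min = 4140 s
Total bitrate budget: 46153.8 Mb / 4140 s = 11.148 Mbps.
Audio: 224 kbps = 0.224 Mbps.
Video: 11.148 − 0.224 = 10.924 Mbps.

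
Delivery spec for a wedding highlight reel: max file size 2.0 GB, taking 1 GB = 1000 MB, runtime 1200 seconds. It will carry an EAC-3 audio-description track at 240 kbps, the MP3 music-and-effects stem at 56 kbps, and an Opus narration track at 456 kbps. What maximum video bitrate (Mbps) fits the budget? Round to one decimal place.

Budget: 2.0 GB = 16000.0 Mb.
Total bitrate budget: 16000.0 Mb / 1200 s = 13.333 Mbps.
Audio total: 240 + 56 + 456 = 752 kbps = 0.752 Mbps.
Video: 13.333 − 0.752 = 12.581 Mbps.

12.6 Mbps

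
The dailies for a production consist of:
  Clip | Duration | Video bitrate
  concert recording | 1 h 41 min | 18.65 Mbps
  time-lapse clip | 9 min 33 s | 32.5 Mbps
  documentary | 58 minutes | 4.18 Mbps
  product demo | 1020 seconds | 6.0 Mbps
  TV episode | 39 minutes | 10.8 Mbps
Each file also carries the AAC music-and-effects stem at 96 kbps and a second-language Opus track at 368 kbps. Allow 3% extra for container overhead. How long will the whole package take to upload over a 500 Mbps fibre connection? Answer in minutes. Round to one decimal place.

6.3 minutes

Audio total: 96 + 368 = 464 kbps = 0.464 Mbps.
concert recording: 19.114 Mbps × 6060 s × 1.03 = 119305.8 Mb
time-lapse clip: 32.964 Mbps × 573 s × 1.03 = 19455.0 Mb
documentary: 4.644 Mbps × 3480 s × 1.03 = 16646.0 Mb
product demo: 6.464 Mbps × 1020 s × 1.03 = 6791.1 Mb
TV episode: 11.264 Mbps × 2340 s × 1.03 = 27148.5 Mb
Total: 189346.3 Mb = 23668.3 MB.
At 500 Mbps: 189346.3 / 500 = 379 s ≈ 6.31 minutes.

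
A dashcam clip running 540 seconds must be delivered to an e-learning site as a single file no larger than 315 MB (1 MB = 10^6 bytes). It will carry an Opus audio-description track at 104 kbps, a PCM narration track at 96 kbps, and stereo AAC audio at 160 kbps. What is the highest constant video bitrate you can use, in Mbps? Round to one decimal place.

4.3 Mbps

Budget: 315 MB = 2520.0 Mb.
Total bitrate budget: 2520.0 Mb / 540 s = 4.667 Mbps.
Audio total: 104 + 96 + 160 = 360 kbps = 0.360 Mbps.
Video: 4.667 − 0.360 = 4.307 Mbps.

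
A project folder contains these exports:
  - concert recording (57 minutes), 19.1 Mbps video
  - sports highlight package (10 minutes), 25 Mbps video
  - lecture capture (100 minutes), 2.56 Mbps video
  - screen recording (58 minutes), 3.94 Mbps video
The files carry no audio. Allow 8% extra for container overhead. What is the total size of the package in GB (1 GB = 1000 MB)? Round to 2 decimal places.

14.77 GB

concert recording: 19.100 Mbps × 3420 s × 1.08 = 70547.8 Mb
sports highlight package: 25.000 Mbps × 600 s × 1.08 = 16200.0 Mb
lecture capture: 2.560 Mbps × 6000 s × 1.08 = 16588.8 Mb
screen recording: 3.940 Mbps × 3480 s × 1.08 = 14808.1 Mb
Total: 118144.7 Mb = 14768.1 MB.
= 14.77 GB.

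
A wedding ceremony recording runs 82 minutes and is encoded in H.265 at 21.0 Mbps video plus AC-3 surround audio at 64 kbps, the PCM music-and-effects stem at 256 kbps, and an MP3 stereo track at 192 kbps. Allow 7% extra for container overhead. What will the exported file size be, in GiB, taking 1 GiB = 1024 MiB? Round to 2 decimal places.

82 min = 4920 s
Audio total: 64 + 256 + 192 = 512 kbps = 0.512 Mbps.
Total bitrate: 21.0 + 0.512 = 21.512 Mbps.
Stream data: 21.512 Mbps × 4920 s = 105839.0 Mb.
With 7% container overhead: ×1.07.
113,248 Mb = 14,155,971,600 bytes ÷ 1,073,741,824 = 13.18 GiB.

13.18 GiB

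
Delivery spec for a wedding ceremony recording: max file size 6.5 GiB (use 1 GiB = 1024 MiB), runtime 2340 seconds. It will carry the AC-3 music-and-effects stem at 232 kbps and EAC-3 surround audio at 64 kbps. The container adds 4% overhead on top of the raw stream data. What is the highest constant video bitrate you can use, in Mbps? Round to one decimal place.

22.6 Mbps

Budget: 6.5 GiB = 55834.6 Mb.
Stream payload after overhead: 55834.6 / 1.04 = 53687.1 Mb.
Total bitrate budget: 53687.1 Mb / 2340 s = 22.943 Mbps.
Audio total: 232 + 64 = 296 kbps = 0.296 Mbps.
Video: 22.943 − 0.296 = 22.647 Mbps.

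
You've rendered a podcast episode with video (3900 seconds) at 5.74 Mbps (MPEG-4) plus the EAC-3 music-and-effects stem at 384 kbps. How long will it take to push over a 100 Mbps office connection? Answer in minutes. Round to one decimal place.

4.0 minutes

Audio: 384 kbps = 0.384 Mbps.
Total bitrate: 6.124 Mbps.
File: 6.124 Mbps × 3900 s = 23883.6 Mb.
At 100 Mbps: 23883.6 / 100 = 238.8 s ≈ 3.98 minutes.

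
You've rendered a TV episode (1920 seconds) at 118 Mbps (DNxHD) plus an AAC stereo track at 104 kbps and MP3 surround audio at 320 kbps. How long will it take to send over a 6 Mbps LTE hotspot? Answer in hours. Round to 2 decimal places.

Audio total: 104 + 320 = 424 kbps = 0.424 Mbps.
Total bitrate: 118.424 Mbps.
File: 118.424 Mbps × 1920 s = 227374.1 Mb.
At 6 Mbps: 227374.1 / 6 = 37895.7 s ≈ 10.5 hours.

10.53 hours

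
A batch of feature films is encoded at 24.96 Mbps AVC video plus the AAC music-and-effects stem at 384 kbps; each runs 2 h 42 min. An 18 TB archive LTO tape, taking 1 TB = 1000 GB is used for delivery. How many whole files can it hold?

2 h 42 min = 162 min = 9720 s
Audio: 384 kbps = 0.384 Mbps.
Total bitrate: 25.344 Mbps.
Per item: 25.344 Mbps × 9720 s = 246,344 Mb = 30,793 MB.
Capacity: 18 TB = 144,000,000 Mb; 584.55 items → 584 complete.

584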